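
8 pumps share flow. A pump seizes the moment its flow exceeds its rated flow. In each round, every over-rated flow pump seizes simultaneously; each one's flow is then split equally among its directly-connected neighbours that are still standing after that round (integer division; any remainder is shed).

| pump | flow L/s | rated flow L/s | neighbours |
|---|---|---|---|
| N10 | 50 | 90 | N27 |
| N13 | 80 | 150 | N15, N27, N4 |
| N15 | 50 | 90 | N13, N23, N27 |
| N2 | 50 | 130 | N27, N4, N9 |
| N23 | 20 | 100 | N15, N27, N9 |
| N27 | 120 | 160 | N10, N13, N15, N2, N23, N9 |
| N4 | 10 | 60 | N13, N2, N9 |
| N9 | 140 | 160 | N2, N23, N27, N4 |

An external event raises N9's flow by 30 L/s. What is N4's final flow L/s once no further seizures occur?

Round 1 — N9 at 170 > 160. N9 seizes.
  N9 sheds 170 L/s to N2, N23, N27, N4: 42 each (2 lost).
    N2: 50+42 = 92 ≤ 130
    N23: 20+42 = 62 ≤ 100
    N27: 120+42 = 162 > 160
    N4: 10+42 = 52 ≤ 60
Round 2 — N27 seizes.
  N27 sheds 162 L/s to N10, N13, N15, N2, N23: 32 each (2 lost).
    N10: 50+32 = 82 ≤ 90
    N13: 80+32 = 112 ≤ 150
    N15: 50+32 = 82 ≤ 90
    N2: 92+32 = 124 ≤ 130
    N23: 62+32 = 94 ≤ 100
No further seizures.

52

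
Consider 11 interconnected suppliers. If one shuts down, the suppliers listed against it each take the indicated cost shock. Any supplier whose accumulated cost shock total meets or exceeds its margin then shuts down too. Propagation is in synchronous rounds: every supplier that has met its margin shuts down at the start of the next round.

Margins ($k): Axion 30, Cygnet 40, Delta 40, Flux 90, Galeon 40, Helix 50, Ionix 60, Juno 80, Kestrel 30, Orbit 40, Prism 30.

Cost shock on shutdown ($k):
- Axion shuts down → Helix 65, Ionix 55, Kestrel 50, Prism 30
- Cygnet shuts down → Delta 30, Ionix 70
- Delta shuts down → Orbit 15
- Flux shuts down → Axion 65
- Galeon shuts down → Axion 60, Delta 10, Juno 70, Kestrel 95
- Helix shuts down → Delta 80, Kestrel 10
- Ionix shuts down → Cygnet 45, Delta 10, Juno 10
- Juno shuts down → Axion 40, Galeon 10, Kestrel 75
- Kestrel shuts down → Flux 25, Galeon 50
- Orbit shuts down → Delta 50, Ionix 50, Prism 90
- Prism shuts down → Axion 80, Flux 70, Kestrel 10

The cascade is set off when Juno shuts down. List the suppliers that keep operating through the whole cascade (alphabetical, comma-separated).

Round 1 — Juno shuts down (initial).
  Axion: +40 → 40 ≥ 30
  Galeon: +10 → 10 < 40
  Kestrel: +75 → 75 ≥ 30
Round 2 — Axion, Kestrel shut down.
  Flux: +25 → 25 < 90
  Galeon: +50 → 60 ≥ 40
  Helix: +65 → 65 ≥ 50
  Ionix: +55 → 55 < 60
  Prism: +30 → 30 ≥ 30
Round 3 — Galeon, Helix, Prism shut down.
  Delta: +10+80 → 90 ≥ 40
  Flux: +70 → 95 ≥ 90
Round 4 — Delta, Flux shut down.
  Orbit: +15 → 15 < 40
No further shutdowns.

Cygnet, Ionix, Orbit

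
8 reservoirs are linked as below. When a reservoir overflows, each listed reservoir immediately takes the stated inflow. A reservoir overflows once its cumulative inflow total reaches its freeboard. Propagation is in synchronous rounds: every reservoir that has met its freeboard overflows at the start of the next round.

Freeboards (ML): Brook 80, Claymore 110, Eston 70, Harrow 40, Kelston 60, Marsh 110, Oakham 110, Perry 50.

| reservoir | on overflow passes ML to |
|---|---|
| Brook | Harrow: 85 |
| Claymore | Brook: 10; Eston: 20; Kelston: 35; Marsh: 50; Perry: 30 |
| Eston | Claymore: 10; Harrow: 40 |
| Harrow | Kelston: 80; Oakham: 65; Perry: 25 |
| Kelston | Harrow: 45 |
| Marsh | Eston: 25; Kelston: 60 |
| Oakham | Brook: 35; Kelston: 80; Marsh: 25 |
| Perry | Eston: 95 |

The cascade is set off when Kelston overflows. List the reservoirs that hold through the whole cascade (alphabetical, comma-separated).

Brook, Claymore, Eston, Marsh, Oakham, Perry

Round 1 — Kelston overflows (initial).
  Harrow: +45 → 45 ≥ 40
Round 2 — Harrow overflows.
  Oakham: +65 → 65 < 110
  Perry: +25 → 25 < 50
No further overflows.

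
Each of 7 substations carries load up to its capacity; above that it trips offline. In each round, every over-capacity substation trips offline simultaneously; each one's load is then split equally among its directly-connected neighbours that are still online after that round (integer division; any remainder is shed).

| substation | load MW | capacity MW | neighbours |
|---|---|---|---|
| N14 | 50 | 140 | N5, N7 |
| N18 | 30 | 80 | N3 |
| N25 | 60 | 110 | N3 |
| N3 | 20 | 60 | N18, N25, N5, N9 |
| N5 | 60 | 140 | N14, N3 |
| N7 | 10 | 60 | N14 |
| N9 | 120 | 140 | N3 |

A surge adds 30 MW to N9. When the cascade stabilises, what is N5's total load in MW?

116

Round 1 — N9 at 150 > 140. N9 trips offline.
  N9 sheds 150 MW to N3: 150 each.
    N3: 20+150 = 170 > 60
Round 2 — N3 trips offline.
  N3 sheds 170 MW to N18, N25, N5: 56 each (2 lost).
    N18: 30+56 = 86 > 80
    N25: 60+56 = 116 > 110
    N5: 60+56 = 116 ≤ 140
Round 3 — N18, N25 trip offline.
  N18 sheds 86 MW: no online neighbours, lost.
  N25 sheds 116 MW: no online neighbours, lost.
No further trips.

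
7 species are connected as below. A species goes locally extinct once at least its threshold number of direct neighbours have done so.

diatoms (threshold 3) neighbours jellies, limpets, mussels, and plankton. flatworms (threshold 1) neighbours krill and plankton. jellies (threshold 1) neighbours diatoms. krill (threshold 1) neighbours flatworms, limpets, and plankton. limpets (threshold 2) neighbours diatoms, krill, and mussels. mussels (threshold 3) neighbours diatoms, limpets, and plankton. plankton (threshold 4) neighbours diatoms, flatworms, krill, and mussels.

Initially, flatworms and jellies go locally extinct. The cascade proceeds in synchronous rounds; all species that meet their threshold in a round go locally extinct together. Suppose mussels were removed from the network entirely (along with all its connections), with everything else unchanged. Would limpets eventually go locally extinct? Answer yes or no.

no

With mussels removed:
Round 1 — flatworms, jellies go locally extinct (initial).
Round 2 — checking thresholds:
  diatoms: 1 of 3 neighbours < 3, below threshold.
  krill: 1 of 3 neighbours ≥ 1, goes locally extinct.
  plankton: 1 of 3 neighbours < 4, below threshold.
Round 3 — no new extinctions; cascade stops.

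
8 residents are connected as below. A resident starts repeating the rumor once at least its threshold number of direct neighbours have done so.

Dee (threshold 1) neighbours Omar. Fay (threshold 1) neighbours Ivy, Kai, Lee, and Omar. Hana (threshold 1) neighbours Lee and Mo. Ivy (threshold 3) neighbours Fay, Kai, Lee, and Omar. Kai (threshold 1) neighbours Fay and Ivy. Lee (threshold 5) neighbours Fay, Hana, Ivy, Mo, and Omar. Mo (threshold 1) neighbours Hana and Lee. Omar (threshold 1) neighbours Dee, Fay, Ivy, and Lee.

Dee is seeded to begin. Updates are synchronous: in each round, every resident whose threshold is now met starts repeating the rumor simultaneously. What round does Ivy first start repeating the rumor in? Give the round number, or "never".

Round 1 — Dee starts repeating the rumor (initial).
Round 2 — checking thresholds:
  Omar: 1 of 4 neighbours ≥ 1, starts repeating the rumor.
Round 3 — checking thresholds:
  Fay: 1 of 4 neighbours ≥ 1, starts repeating the rumor.
  Ivy: 1 of 4 neighbours < 3, holds.
  Lee: 1 of 5 neighbours < 5, holds.
Round 4 — checking thresholds:
  Ivy: 2 of 4 neighbours < 3, holds.
  Kai: 1 of 2 neighbours ≥ 1, starts repeating the rumor.
  Lee: 2 of 5 neighbours < 5, holds.
Round 5 — checking thresholds:
  Ivy: 3 of 4 neighbours ≥ 3, starts repeating the rumor.
  Lee: 2 of 5 neighbours < 5, holds.
Round 6 — no new spreads; cascade stops.

5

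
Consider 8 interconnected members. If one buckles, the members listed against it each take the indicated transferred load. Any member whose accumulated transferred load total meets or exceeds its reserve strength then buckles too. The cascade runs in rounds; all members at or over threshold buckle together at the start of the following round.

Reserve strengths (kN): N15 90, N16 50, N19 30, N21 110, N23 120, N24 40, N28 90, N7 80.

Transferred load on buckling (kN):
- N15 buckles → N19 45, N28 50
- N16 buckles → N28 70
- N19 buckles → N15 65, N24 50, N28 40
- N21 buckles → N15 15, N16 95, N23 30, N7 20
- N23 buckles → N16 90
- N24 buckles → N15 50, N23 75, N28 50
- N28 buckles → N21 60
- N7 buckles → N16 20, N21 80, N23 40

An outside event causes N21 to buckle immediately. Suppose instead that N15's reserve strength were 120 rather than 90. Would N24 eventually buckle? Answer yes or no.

With N15's reserve strength at 120:
Round 1 — N21 buckles (initial).
  N15: +15 → 15 < 120
  N16: +95 → 95 ≥ 50
  N23: +30 → 30 < 120
  N7: +20 → 20 < 80
Round 2 — N16 buckles.
  N28: +70 → 70 < 90
No further bucklings.

no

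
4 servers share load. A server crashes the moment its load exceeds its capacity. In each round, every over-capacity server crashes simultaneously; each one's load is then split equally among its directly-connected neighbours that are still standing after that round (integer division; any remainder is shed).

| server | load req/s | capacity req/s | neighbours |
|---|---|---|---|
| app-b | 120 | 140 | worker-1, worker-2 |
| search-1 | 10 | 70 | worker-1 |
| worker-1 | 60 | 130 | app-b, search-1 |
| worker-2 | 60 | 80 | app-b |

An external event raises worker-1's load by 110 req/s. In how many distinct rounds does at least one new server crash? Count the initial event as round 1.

Round 1 — worker-1 at 170 > 130. worker-1 crashes.
  worker-1 sheds 170 req/s to app-b, search-1: 85 each.
    app-b: 120+85 = 205 > 140
    search-1: 10+85 = 95 > 70
Round 2 — app-b, search-1 crash.
  app-b sheds 205 req/s to worker-2: 205 each.
    worker-2: 60+205 = 265 > 80
  search-1 sheds 95 req/s: no online neighbours, lost.
Round 3 — worker-2 crashes.
  worker-2 sheds 265 req/s: no online neighbours, lost.
No further crashes.

3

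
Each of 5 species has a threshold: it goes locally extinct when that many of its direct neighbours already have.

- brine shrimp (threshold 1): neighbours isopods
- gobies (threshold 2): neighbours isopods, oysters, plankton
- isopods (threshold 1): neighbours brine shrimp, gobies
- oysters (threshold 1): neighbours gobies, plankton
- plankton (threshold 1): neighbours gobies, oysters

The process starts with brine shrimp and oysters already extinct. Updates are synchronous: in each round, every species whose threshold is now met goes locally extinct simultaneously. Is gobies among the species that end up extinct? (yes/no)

yes

Round 1 — brine shrimp, oysters go locally extinct (initial).
Round 2 — checking thresholds:
  gobies: 1 of 3 neighbours < 2, holds.
  isopods: 1 of 2 neighbours ≥ 1, goes locally extinct.
  plankton: 1 of 2 neighbours ≥ 1, goes locally extinct.
Round 3 — checking thresholds:
  gobies: 3 of 3 neighbours ≥ 2, goes locally extinct.
Round 4 — no new extinctions; cascade stops.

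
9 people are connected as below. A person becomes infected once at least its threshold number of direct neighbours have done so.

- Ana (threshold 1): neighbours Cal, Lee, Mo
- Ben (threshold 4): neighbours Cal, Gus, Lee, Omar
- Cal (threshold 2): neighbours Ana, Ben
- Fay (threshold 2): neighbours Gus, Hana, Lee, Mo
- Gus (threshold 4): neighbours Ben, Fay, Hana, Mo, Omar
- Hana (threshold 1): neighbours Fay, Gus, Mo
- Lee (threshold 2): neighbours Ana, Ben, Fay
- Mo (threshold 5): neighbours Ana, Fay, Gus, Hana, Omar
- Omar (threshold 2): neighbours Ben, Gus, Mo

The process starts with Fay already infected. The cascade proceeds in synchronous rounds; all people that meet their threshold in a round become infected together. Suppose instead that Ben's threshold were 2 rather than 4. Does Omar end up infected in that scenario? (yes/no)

With Ben's threshold at 2:
Round 1 — Fay becomes infected (initial).
Round 2 — checking thresholds:
  Gus: 1 of 5 neighbours < 4, holds.
  Hana: 1 of 3 neighbours ≥ 1, becomes infected.
  Lee: 1 of 3 neighbours < 2, holds.
  Mo: 1 of 5 neighbours < 5, holds.
Round 3 — no new infections; cascade stops.

no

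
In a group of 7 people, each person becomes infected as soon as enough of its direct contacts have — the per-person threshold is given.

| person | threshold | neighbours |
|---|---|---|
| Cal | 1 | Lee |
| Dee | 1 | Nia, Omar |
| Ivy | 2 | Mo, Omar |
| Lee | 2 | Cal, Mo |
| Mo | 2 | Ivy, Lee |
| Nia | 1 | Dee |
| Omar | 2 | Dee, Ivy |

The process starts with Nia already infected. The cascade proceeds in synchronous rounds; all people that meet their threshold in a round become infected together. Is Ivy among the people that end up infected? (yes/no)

no

Round 1 — Nia becomes infected (initial).
Round 2 — checking thresholds:
  Dee: 1 of 2 neighbours ≥ 1, becomes infected.
Round 3 — no new infections; cascade stops.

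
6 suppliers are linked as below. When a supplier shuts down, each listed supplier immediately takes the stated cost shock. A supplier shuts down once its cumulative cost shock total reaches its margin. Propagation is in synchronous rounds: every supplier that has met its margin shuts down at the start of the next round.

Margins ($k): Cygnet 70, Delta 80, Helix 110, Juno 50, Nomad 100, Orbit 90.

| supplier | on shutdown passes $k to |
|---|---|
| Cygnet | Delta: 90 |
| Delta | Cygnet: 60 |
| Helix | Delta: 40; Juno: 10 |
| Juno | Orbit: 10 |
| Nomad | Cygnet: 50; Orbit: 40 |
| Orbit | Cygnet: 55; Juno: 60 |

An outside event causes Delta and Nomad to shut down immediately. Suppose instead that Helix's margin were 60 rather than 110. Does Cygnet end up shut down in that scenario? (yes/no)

yes

With Helix's margin at 60:
Round 1 — Delta, Nomad shut down (initial).
  Cygnet: +60+50 → 110 ≥ 70
  Orbit: +40 → 40 < 90
Round 2 — Cygnet shuts down.
No further shutdowns.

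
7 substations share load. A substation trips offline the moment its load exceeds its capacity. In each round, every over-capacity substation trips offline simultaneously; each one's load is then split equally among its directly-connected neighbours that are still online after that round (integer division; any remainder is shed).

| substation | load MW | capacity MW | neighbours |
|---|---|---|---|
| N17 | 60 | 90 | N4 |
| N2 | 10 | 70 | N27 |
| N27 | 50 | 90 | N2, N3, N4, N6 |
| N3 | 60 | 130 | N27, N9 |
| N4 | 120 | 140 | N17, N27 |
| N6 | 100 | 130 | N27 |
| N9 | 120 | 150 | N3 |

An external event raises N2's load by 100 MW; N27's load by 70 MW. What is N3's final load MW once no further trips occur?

100

Round 1 — N2 at 110 > 70; N27 at 120 > 90. N2, N27 trip offline.
  N2 sheds 110 MW: no online neighbours, lost.
  N27 sheds 120 MW to N3, N4, N6: 40 each.
    N3: 60+40 = 100 ≤ 130
    N4: 120+40 = 160 > 140
    N6: 100+40 = 140 > 130
Round 2 — N4, N6 trip offline.
  N4 sheds 160 MW to N17: 160 each.
    N17: 60+160 = 220 > 90
  N6 sheds 140 MW: no online neighbours, lost.
Round 3 — N17 trips offline.
  N17 sheds 220 MW: no online neighbours, lost.
No further trips.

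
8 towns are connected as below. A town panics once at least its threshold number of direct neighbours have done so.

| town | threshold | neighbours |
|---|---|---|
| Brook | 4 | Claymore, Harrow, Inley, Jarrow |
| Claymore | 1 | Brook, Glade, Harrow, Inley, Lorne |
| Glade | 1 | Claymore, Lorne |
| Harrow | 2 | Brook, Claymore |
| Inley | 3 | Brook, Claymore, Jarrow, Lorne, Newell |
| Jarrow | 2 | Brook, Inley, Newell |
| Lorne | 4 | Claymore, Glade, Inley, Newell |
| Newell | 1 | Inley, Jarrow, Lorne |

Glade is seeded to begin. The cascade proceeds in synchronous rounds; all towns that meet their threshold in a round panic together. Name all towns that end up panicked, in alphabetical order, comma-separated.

Round 1 — Glade panics (initial).
Round 2 — checking thresholds:
  Claymore: 1 of 5 neighbours ≥ 1, panics.
  Lorne: 1 of 4 neighbours < 4, holds.
Round 3 — no new panics; cascade stops.

Claymore, Glade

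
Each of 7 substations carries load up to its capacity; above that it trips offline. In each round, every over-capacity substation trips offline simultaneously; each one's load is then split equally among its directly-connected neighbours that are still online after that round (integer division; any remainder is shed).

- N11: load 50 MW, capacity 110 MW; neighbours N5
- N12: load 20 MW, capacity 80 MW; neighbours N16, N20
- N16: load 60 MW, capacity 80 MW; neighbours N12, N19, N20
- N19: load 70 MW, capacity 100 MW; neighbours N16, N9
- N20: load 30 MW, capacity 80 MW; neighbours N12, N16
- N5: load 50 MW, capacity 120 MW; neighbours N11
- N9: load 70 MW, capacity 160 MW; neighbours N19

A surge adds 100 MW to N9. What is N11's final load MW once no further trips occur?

Round 1 — N9 at 170 > 160. N9 trips offline.
  N9 sheds 170 MW to N19: 170 each.
    N19: 70+170 = 240 > 100
Round 2 — N19 trips offline.
  N19 sheds 240 MW to N16: 240 each.
    N16: 60+240 = 300 > 80
Round 3 — N16 trips offline.
  N16 sheds 300 MW to N12, N20: 150 each.
    N12: 20+150 = 170 > 80
    N20: 30+150 = 180 > 80
Round 4 — N12, N20 trip offline.
  N12 sheds 170 MW: no online neighbours, lost.
  N20 sheds 180 MW: no online neighbours, lost.
No further trips.

50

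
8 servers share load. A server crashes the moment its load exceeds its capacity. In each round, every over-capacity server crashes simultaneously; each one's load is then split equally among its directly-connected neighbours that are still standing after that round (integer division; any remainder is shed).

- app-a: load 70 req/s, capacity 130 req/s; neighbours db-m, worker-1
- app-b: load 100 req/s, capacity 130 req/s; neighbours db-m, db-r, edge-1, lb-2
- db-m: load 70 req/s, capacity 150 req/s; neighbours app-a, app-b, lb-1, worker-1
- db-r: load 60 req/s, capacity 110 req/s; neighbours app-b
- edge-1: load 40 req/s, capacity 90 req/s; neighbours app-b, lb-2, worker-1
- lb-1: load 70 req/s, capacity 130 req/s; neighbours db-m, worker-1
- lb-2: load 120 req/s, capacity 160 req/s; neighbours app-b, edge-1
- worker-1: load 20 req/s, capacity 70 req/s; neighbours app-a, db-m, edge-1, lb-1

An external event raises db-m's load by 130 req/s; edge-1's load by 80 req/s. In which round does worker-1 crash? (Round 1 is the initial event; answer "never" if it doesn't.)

2

Round 1 — db-m at 200 > 150; edge-1 at 120 > 90. db-m, edge-1 crash.
  db-m sheds 200 req/s to app-a, app-b, lb-1, worker-1: 50 each.
    app-a: 70+50 = 120 ≤ 130
    app-b: 100+50 = 150 > 130
    lb-1: 70+50 = 120 ≤ 130
    worker-1: 20+50 = 70 ≤ 70
  edge-1 sheds 120 req/s to app-b, lb-2, worker-1: 40 each.
    app-b: 150+40 = 190 > 130
    lb-2: 120+40 = 160 ≤ 160
    worker-1: 70+40 = 110 > 70
Round 2 — app-b, worker-1 crash.
  app-b sheds 190 req/s to db-r, lb-2: 95 each.
    db-r: 60+95 = 155 > 110
    lb-2: 160+95 = 255 > 160
  worker-1 sheds 110 req/s to app-a, lb-1: 55 each.
    app-a: 120+55 = 175 > 130
    lb-1: 120+55 = 175 > 130
Round 3 — app-a, db-r, lb-1, lb-2 crash.
  app-a sheds 175 req/s: no online neighbours, lost.
  db-r sheds 155 req/s: no online neighbours, lost.
  lb-1 sheds 175 req/s: no online neighbours, lost.
  lb-2 sheds 255 req/s: no online neighbours, lost.
No further crashes.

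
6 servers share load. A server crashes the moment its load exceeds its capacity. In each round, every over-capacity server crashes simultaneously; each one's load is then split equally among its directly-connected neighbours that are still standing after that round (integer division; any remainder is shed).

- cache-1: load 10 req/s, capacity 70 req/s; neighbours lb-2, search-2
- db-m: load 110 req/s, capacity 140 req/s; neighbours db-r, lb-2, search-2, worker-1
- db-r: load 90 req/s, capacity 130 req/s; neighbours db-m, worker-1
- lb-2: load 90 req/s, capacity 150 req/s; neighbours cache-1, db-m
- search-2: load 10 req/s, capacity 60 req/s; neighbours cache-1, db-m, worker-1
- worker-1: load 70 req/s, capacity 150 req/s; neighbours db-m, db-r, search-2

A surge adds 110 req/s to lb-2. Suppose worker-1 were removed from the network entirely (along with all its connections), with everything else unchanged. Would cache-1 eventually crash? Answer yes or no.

With worker-1 removed:
Round 1 — lb-2 at 200 > 150. lb-2 crashes.
  lb-2 sheds 200 req/s to cache-1, db-m: 100 each.
    cache-1: 10+100 = 110 > 70
    db-m: 110+100 = 210 > 140
Round 2 — cache-1, db-m crash.
  cache-1 sheds 110 req/s to search-2: 110 each.
    search-2: 10+110 = 120 > 60
  db-m sheds 210 req/s to db-r, search-2: 105 each.
    db-r: 90+105 = 195 > 130
    search-2: 120+105 = 225 > 60
Round 3 — db-r, search-2 crash.
  db-r sheds 195 req/s: no online neighbours, lost.
  search-2 sheds 225 req/s: no online neighbours, lost.
No further crashes.

yes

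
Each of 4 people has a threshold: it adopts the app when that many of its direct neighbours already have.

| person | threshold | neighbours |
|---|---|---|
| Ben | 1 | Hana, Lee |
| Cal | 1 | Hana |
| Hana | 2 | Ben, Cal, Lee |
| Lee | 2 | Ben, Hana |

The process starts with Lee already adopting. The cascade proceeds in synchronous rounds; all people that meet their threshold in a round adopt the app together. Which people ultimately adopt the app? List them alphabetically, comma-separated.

Round 1 — Lee adopts the app (initial).
Round 2 — checking thresholds:
  Ben: 1 of 2 neighbours ≥ 1, adopts the app.
  Hana: 1 of 3 neighbours < 2, below threshold.
Round 3 — checking thresholds:
  Hana: 2 of 3 neighbours ≥ 2, adopts the app.
Round 4 — checking thresholds:
  Cal: 1 of 1 neighbours ≥ 1, adopts the app.
Round 5 — no new adoptions; cascade stops.

Ben, Cal, Hana, Lee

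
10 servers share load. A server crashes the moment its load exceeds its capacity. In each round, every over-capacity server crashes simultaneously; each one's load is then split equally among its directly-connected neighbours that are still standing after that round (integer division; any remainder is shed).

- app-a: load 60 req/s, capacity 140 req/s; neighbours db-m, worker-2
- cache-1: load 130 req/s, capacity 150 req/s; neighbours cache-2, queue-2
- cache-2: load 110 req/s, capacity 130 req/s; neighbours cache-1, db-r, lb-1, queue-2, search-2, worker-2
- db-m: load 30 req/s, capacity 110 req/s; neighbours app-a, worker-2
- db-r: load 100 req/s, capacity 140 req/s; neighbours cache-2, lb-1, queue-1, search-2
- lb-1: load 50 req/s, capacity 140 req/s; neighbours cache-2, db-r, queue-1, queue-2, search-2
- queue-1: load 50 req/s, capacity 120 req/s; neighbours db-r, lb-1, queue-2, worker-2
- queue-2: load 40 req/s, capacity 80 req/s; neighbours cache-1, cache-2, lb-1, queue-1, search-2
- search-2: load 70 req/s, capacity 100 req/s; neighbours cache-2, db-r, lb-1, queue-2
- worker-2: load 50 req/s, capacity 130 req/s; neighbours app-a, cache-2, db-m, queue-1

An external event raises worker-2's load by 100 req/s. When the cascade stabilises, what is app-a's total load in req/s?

97

Round 1 — worker-2 at 150 > 130. worker-2 crashes.
  worker-2 sheds 150 req/s to app-a, cache-2, db-m, queue-1: 37 each (2 lost).
    app-a: 60+37 = 97 ≤ 140
    cache-2: 110+37 = 147 > 130
    db-m: 30+37 = 67 ≤ 110
    queue-1: 50+37 = 87 ≤ 120
Round 2 — cache-2 crashes.
  cache-2 sheds 147 req/s to cache-1, db-r, lb-1, queue-2, search-2: 29 each (2 lost).
    cache-1: 130+29 = 159 > 150
    db-r: 100+29 = 129 ≤ 140
    lb-1: 50+29 = 79 ≤ 140
    queue-2: 40+29 = 69 ≤ 80
    search-2: 70+29 = 99 ≤ 100
Round 3 — cache-1 crashes.
  cache-1 sheds 159 req/s to queue-2: 159 each.
    queue-2: 69+159 = 228 > 80
Round 4 — queue-2 crashes.
  queue-2 sheds 228 req/s to lb-1, queue-1, search-2: 76 each.
    lb-1: 79+76 = 155 > 140
    queue-1: 87+76 = 163 > 120
    search-2: 99+76 = 175 > 100
Round 5 — lb-1, queue-1, search-2 crash.
  lb-1 sheds 155 req/s to db-r: 155 each.
    db-r: 129+155 = 284 > 140
  queue-1 sheds 163 req/s to db-r: 163 each.
    db-r: 284+163 = 447 > 140
  search-2 sheds 175 req/s to db-r: 175 each.
    db-r: 447+175 = 622 > 140
Round 6 — db-r crashes.
  db-r sheds 622 req/s: no online neighbours, lost.
No further crashes.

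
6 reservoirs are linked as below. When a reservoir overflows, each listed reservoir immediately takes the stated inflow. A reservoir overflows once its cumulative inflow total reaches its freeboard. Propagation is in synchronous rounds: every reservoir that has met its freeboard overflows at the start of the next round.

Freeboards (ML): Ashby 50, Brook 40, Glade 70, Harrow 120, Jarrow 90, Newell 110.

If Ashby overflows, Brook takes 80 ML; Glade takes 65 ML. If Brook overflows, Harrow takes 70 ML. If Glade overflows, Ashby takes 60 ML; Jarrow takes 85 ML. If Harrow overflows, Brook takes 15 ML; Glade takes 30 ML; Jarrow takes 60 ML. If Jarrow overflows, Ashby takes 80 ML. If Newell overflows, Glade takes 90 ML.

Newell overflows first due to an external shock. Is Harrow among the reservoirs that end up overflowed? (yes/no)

Round 1 — Newell overflows (initial).
  Glade: +90 → 90 ≥ 70
Round 2 — Glade overflows.
  Ashby: +60 → 60 ≥ 50
  Jarrow: +85 → 85 < 90
Round 3 — Ashby overflows.
  Brook: +80 → 80 ≥ 40
Round 4 — Brook overflows.
  Harrow: +70 → 70 < 120
No further overflows.

no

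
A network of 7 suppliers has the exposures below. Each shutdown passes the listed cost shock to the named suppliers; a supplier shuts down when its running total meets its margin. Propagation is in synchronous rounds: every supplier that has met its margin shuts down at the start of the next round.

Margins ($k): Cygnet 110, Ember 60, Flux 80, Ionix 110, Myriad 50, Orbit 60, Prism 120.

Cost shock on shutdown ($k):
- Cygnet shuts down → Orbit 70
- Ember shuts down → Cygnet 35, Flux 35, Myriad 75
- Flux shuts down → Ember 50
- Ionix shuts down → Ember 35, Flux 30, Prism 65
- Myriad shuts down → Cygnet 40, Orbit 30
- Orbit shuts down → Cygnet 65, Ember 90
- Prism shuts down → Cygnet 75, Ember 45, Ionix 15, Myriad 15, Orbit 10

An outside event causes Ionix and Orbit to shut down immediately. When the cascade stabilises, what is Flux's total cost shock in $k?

65

Round 1 — Ionix, Orbit shut down (initial).
  Cygnet: +65 → 65 < 110
  Ember: +35+90 → 125 ≥ 60
  Flux: +30 → 30 < 80
  Prism: +65 → 65 < 120
Round 2 — Ember shuts down.
  Cygnet: +35 → 100 < 110
  Flux: +35 → 65 < 80
  Myriad: +75 → 75 ≥ 50
Round 3 — Myriad shuts down.
  Cygnet: +40 → 140 ≥ 110
Round 4 — Cygnet shuts down.
No further shutdowns.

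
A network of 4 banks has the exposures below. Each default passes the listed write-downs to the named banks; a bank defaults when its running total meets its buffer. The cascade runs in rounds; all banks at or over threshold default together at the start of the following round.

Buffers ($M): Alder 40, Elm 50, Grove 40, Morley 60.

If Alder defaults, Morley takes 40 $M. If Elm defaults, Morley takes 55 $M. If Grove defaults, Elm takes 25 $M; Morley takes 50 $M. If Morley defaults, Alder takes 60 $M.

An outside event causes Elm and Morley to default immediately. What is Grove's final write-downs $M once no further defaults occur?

0

Round 1 — Elm, Morley default (initial).
  Alder: +60 → 60 ≥ 40
Round 2 — Alder defaults.
No further defaults.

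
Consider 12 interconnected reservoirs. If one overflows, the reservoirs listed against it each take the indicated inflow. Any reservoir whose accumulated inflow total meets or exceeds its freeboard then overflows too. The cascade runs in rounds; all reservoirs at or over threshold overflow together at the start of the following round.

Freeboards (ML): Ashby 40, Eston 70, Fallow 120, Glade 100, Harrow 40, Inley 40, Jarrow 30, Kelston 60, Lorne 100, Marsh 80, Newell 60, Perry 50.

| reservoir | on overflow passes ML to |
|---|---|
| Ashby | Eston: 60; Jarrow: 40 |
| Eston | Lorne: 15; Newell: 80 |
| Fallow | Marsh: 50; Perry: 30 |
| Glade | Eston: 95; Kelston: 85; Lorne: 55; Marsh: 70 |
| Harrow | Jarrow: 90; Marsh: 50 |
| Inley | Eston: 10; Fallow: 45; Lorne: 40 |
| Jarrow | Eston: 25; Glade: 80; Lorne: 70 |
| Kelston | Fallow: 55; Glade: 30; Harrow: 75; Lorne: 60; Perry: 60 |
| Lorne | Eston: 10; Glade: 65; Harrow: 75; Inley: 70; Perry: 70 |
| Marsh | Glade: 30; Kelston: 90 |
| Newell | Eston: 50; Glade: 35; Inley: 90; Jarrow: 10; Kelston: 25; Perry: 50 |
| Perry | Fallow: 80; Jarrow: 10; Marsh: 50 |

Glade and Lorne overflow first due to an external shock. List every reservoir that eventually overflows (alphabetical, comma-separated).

Eston, Fallow, Glade, Harrow, Inley, Jarrow, Kelston, Lorne, Marsh, Newell, Perry

Round 1 — Glade, Lorne overflow (initial).
  Eston: +95+10 → 105 ≥ 70
  Harrow: +75 → 75 ≥ 40
  Inley: +70 → 70 ≥ 40
  Kelston: +85 → 85 ≥ 60
  Marsh: +70 → 70 < 80
  Perry: +70 → 70 ≥ 50
Round 2 — Eston, Harrow, Inley, Kelston, Perry overflow.
  Fallow: +45+55+80 → 180 ≥ 120
  Jarrow: +90+10 → 100 ≥ 30
  Marsh: +50+50 → 170 ≥ 80
  Newell: +80 → 80 ≥ 60
Round 3 — Fallow, Jarrow, Marsh, Newell overflow.
No further overflows.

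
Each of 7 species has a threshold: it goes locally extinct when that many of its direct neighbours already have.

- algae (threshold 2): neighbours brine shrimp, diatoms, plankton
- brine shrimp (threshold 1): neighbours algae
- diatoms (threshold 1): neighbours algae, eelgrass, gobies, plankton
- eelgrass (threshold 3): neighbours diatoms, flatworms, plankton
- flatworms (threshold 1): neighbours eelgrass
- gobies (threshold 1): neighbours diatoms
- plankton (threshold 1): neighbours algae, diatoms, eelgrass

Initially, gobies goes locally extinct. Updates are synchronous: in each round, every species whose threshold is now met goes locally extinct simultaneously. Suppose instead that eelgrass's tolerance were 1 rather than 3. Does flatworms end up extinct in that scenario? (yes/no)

With eelgrass's tolerance at 1:
Round 1 — gobies goes locally extinct (initial).
Round 2 — checking thresholds:
  diatoms: 1 of 4 neighbours ≥ 1, goes locally extinct.
Round 3 — checking thresholds:
  algae: 1 of 3 neighbours < 2, holds.
  eelgrass: 1 of 3 neighbours ≥ 1, goes locally extinct.
  plankton: 1 of 3 neighbours ≥ 1, goes locally extinct.
Round 4 — checking thresholds:
  algae: 2 of 3 neighbours ≥ 2, goes locally extinct.
  flatworms: 1 of 1 neighbours ≥ 1, goes locally extinct.
Round 5 — checking thresholds:
  brine shrimp: 1 of 1 neighbours ≥ 1, goes locally extinct.
Round 6 — no new extinctions; cascade stops.

yes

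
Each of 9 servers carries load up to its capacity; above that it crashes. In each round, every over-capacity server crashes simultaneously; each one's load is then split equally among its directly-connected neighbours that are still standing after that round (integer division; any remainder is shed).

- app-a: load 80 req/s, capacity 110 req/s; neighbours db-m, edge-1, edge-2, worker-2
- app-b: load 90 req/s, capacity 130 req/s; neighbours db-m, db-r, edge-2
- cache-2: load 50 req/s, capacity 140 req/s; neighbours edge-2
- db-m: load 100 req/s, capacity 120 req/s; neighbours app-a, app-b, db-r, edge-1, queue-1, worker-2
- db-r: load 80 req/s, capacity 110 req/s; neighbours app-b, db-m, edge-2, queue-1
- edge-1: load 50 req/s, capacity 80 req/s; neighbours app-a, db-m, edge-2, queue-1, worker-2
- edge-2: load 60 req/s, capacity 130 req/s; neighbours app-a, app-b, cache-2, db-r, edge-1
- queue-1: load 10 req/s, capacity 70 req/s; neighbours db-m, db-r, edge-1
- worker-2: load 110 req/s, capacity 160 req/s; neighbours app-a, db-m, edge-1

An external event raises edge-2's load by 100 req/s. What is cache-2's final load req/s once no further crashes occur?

Round 1 — edge-2 at 160 > 130. edge-2 crashes.
  edge-2 sheds 160 req/s to app-a, app-b, cache-2, db-r, edge-1: 32 each.
    app-a: 80+32 = 112 > 110
    app-b: 90+32 = 122 ≤ 130
    cache-2: 50+32 = 82 ≤ 140
    db-r: 80+32 = 112 > 110
    edge-1: 50+32 = 82 > 80
Round 2 — app-a, db-r, edge-1 crash.
  app-a sheds 112 req/s to db-m, worker-2: 56 each.
    db-m: 100+56 = 156 > 120
    worker-2: 110+56 = 166 > 160
  db-r sheds 112 req/s to app-b, db-m, queue-1: 37 each (1 lost).
    app-b: 122+37 = 159 > 130
    db-m: 156+37 = 193 > 120
    queue-1: 10+37 = 47 ≤ 70
  edge-1 sheds 82 req/s to db-m, queue-1, worker-2: 27 each (1 lost).
    db-m: 193+27 = 220 > 120
    queue-1: 47+27 = 74 > 70
    worker-2: 166+27 = 193 > 160
Round 3 — app-b, db-m, queue-1, worker-2 crash.
  app-b sheds 159 req/s: no online neighbours, lost.
  db-m sheds 220 req/s: no online neighbours, lost.
  queue-1 sheds 74 req/s: no online neighbours, lost.
  worker-2 sheds 193 req/s: no online neighbours, lost.
No further crashes.

82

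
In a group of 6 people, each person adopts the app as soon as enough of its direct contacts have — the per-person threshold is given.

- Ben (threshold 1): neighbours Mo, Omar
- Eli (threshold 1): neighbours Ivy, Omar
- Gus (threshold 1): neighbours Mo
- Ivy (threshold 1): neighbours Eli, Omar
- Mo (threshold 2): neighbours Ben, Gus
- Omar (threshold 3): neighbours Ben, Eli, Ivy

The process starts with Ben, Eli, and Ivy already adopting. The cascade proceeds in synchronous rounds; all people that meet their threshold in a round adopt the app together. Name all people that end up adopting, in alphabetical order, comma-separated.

Round 1 — Ben, Eli, Ivy adopt the app (initial).
Round 2 — checking thresholds:
  Mo: 1 of 2 neighbours < 2, below threshold.
  Omar: 3 of 3 neighbours ≥ 3, adopts the app.
Round 3 — no new adoptions; cascade stops.

Ben, Eli, Ivy, Omar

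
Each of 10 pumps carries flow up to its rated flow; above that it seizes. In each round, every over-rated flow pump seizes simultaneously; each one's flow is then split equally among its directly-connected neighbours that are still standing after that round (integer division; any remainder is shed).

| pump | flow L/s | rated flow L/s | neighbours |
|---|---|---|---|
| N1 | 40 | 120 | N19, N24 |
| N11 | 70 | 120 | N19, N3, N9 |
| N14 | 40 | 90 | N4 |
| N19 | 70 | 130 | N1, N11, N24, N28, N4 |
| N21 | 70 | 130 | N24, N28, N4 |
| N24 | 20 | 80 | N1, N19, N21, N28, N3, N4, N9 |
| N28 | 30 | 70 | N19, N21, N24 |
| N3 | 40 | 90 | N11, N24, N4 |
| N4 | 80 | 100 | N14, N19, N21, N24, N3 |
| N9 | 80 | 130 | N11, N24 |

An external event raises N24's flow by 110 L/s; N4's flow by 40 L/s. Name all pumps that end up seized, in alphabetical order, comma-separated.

N1, N11, N19, N21, N24, N28, N3, N4, N9

Round 1 — N24 at 130 > 80; N4 at 120 > 100. N24, N4 seize.
  N24 sheds 130 L/s to N1, N19, N21, N28, N3, N9: 21 each (4 lost).
    N1: 40+21 = 61 ≤ 120
    N19: 70+21 = 91 ≤ 130
    N21: 70+21 = 91 ≤ 130
    N28: 30+21 = 51 ≤ 70
    N3: 40+21 = 61 ≤ 90
    N9: 80+21 = 101 ≤ 130
  N4 sheds 120 L/s to N14, N19, N21, N3: 30 each.
    N14: 40+30 = 70 ≤ 90
    N19: 91+30 = 121 ≤ 130
    N21: 91+30 = 121 ≤ 130
    N3: 61+30 = 91 > 90
Round 2 — N3 seizes.
  N3 sheds 91 L/s to N11: 91 each.
    N11: 70+91 = 161 > 120
Round 3 — N11 seizes.
  N11 sheds 161 L/s to N19, N9: 80 each (1 lost).
    N19: 121+80 = 201 > 130
    N9: 101+80 = 181 > 130
Round 4 — N19, N9 seize.
  N19 sheds 201 L/s to N1, N28: 100 each (1 lost).
    N1: 61+100 = 161 > 120
    N28: 51+100 = 151 > 70
  N9 sheds 181 L/s: no online neighbours, lost.
Round 5 — N1, N28 seize.
  N1 sheds 161 L/s: no online neighbours, lost.
  N28 sheds 151 L/s to N21: 151 each.
    N21: 121+151 = 272 > 130
Round 6 — N21 seizes.
  N21 sheds 272 L/s: no online neighbours, lost.
No further seizures.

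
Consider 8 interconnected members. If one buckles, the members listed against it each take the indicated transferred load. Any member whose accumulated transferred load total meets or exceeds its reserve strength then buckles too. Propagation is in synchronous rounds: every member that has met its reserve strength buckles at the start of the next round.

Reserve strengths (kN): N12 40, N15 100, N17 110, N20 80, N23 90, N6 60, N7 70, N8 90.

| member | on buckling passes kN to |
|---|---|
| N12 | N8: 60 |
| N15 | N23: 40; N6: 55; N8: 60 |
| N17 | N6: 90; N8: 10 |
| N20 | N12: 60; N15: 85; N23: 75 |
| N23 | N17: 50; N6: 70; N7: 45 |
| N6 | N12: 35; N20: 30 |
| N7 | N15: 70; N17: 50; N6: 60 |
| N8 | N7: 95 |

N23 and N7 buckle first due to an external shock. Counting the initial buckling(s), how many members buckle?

3

Round 1 — N23, N7 buckle (initial).
  N15: +70 → 70 < 100
  N17: +50+50 → 100 < 110
  N6: +70+60 → 130 ≥ 60
Round 2 — N6 buckles.
  N12: +35 → 35 < 40
  N20: +30 → 30 < 80
No further bucklings.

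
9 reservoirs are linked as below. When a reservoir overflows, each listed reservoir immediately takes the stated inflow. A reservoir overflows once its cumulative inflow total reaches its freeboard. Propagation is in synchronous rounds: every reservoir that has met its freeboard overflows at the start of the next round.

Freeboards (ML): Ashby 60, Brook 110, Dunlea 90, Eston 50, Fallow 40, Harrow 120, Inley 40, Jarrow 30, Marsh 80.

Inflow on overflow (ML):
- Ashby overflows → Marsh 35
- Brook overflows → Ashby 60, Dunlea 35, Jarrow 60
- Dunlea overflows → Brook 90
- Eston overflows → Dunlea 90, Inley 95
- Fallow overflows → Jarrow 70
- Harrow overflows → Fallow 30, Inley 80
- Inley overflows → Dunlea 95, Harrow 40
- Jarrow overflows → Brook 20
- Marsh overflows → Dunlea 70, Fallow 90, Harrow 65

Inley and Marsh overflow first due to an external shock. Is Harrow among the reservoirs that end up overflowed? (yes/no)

Round 1 — Inley, Marsh overflow (initial).
  Dunlea: +95+70 → 165 ≥ 90
  Fallow: +90 → 90 ≥ 40
  Harrow: +40+65 → 105 < 120
Round 2 — Dunlea, Fallow overflow.
  Brook: +90 → 90 < 110
  Jarrow: +70 → 70 ≥ 30
Round 3 — Jarrow overflows.
  Brook: +20 → 110 ≥ 110
Round 4 — Brook overflows.
  Ashby: +60 → 60 ≥ 60
Round 5 — Ashby overflows.
No further overflows.

no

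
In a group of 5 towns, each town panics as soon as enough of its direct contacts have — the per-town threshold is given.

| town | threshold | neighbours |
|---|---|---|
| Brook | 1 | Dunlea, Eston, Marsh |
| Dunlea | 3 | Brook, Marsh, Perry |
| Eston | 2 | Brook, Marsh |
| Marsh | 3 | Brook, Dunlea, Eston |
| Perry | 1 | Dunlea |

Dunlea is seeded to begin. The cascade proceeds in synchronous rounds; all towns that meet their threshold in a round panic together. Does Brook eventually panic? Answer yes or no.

Round 1 — Dunlea panics (initial).
Round 2 — checking thresholds:
  Brook: 1 of 3 neighbours ≥ 1, panics.
  Marsh: 1 of 3 neighbours < 3, below threshold.
  Perry: 1 of 1 neighbours ≥ 1, panics.
Round 3 — no new panics; cascade stops.

yes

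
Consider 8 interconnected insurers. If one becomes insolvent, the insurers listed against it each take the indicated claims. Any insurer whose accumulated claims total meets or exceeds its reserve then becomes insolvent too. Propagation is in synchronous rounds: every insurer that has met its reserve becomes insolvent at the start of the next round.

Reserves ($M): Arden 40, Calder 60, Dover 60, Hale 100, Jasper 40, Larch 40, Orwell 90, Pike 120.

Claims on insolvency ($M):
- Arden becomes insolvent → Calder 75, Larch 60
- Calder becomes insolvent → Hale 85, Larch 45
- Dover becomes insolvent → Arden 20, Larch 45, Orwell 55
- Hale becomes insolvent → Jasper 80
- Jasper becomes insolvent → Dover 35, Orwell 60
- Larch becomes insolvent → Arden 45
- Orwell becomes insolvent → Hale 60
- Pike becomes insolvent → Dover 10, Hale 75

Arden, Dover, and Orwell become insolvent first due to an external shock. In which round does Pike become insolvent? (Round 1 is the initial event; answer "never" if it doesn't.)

never

Round 1 — Arden, Dover, Orwell become insolvent (initial).
  Calder: +75 → 75 ≥ 60
  Hale: +60 → 60 < 100
  Larch: +60+45 → 105 ≥ 40
Round 2 — Calder, Larch become insolvent.
  Hale: +85 → 145 ≥ 100
Round 3 — Hale becomes insolvent.
  Jasper: +80 → 80 ≥ 40
Round 4 — Jasper becomes insolvent.
No further insolvencies.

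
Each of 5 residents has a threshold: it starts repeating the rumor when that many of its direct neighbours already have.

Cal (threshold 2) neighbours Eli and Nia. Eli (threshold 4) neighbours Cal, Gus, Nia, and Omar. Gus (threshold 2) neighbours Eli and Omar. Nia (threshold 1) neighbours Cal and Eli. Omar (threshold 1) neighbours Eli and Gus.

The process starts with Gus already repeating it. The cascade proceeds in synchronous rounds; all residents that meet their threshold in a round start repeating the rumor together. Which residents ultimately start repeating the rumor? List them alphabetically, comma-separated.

Round 1 — Gus starts repeating the rumor (initial).
Round 2 — checking thresholds:
  Eli: 1 of 4 neighbours < 4, holds.
  Omar: 1 of 2 neighbours ≥ 1, starts repeating the rumor.
Round 3 — no new spreads; cascade stops.

Gus, Omar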